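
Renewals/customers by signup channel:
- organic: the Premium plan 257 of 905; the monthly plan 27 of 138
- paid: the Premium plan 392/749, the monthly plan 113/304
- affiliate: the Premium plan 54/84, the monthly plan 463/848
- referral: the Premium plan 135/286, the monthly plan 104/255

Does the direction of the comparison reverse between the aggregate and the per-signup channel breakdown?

Yes

Organic: the Premium plan 257/905 = 28.4%, the monthly plan 27/138 = 19.6% → the Premium plan
Paid: the Premium plan 392/749 = 52.3%, the monthly plan 113/304 = 37.2% → the Premium plan
Affiliate: the Premium plan 54/84 = 64.3%, the monthly plan 463/848 = 54.6% → the Premium plan
Referral: the Premium plan 135/286 = 47.2%, the monthly plan 104/255 = 40.8% → the Premium plan
Overall: the Premium plan 838/2024 = 41.4%, the monthly plan 707/1545 = 45.8% → the monthly plan
The Premium plan wins each signup group but the monthly plan wins overall — the comparison reverses. The Premium plan's customers skew toward organic, which has a lower base rate.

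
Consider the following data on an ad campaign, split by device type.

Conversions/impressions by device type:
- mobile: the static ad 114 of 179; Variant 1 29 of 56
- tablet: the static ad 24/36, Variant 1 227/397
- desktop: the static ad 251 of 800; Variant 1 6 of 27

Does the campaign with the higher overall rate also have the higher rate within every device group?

Mobile: the static ad 114/179 = 63.7%, Variant 1 29/56 = 51.8% → the static ad
Tablet: the static ad 24/36 = 66.7%, Variant 1 227/397 = 57.2% → the static ad
Desktop: the static ad 251/800 = 31.4%, Variant 1 6/27 = 22.2% → the static ad
Overall: the static ad 389/1015 = 38.3%, Variant 1 262/480 = 54.6% → Variant 1
The static ad wins each device group but Variant 1 wins overall — the comparison reverses. The static ad's impressions skew toward desktop, which has a lower base rate.

No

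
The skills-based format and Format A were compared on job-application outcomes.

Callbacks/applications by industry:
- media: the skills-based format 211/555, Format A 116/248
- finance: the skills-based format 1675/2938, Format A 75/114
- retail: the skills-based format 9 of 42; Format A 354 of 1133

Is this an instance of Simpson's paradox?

Yes

Media: the skills-based format 211/555 = 38.0%, Format A 116/248 = 46.8% → Format A
Finance: the skills-based format 1675/2938 = 57.0%, Format A 75/114 = 65.8% → Format A
Retail: the skills-based format 9/42 = 21.4%, Format A 354/1133 = 31.2% → Format A
Overall: the skills-based format 1895/3535 = 53.6%, Format A 545/1495 = 36.5% → the skills-based format
Format A wins each industry group but the skills-based format wins overall — the comparison reverses. Format A's applications skew toward retail, which has a lower base rate.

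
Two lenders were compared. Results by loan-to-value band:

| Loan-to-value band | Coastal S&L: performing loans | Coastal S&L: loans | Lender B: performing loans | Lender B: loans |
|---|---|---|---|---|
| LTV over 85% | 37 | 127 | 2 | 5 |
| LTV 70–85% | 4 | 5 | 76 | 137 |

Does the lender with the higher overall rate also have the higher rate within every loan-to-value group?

No

LTV over 85%: Coastal S&L 37/127 = 29.1%, Lender B 2/5 = 40.0% → Lender B
LTV 70–85%: Coastal S&L 4/5 = 80.0%, Lender B 76/137 = 55.5% → Coastal S&L
Overall: Coastal S&L 41/132 = 31.1%, Lender B 78/142 = 54.9% → Lender B
Neither sweeps: Coastal S&L wins 1 of 2 groups, Lender B wins 1. Lender B wins overall but not every group — no Simpson reversal.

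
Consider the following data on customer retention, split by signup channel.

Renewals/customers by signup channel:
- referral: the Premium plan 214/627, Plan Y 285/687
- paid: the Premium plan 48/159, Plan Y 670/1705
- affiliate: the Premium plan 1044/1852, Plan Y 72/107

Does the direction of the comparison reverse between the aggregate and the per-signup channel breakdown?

Referral: the Premium plan 214/627 = 34.1%, Plan Y 285/687 = 41.5% → Plan Y
Paid: the Premium plan 48/159 = 30.2%, Plan Y 670/1705 = 39.3% → Plan Y
Affiliate: the Premium plan 1044/1852 = 56.4%, Plan Y 72/107 = 67.3% → Plan Y
Overall: the Premium plan 1306/2638 = 49.5%, Plan Y 1027/2499 = 41.1% → the Premium plan
Plan Y wins each signup group but the Premium plan wins overall — the comparison reverses. Plan Y's customers skew toward paid, which has a lower base rate.

Yes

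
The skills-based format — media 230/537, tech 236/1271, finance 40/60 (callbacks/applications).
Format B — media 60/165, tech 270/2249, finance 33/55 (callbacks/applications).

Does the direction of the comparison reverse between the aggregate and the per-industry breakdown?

No

Media: the skills-based format 230/537 = 42.8%, Format B 60/165 = 36.4% → the skills-based format
Tech: the skills-based format 236/1271 = 18.6%, Format B 270/2249 = 12.0% → the skills-based format
Finance: the skills-based format 40/60 = 66.7%, Format B 33/55 = 60.0% → the skills-based format
Overall: the skills-based format 506/1868 = 27.1%, Format B 363/2469 = 14.7% → the skills-based format
The skills-based format wins overall and in every industry group — no reversal.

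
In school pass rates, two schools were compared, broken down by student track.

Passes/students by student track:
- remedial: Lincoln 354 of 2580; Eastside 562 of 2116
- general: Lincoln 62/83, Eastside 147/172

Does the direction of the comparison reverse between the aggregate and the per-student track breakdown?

Remedial: Lincoln 354/2580 = 13.7%, Eastside 562/2116 = 26.6% → Eastside
General: Lincoln 62/83 = 74.7%, Eastside 147/172 = 85.5% → Eastside
Overall: Lincoln 416/2663 = 15.6%, Eastside 709/2288 = 31.0% → Eastside
Eastside wins overall and in every student group — no reversal.

No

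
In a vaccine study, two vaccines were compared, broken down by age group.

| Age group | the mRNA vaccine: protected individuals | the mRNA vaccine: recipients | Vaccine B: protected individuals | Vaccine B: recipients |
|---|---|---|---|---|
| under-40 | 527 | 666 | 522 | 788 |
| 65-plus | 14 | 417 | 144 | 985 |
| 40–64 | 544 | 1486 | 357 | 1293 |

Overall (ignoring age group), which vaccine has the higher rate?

the mRNA vaccine

Under-40: the mRNA vaccine 527/666 = 79.1%, Vaccine B 522/788 = 66.2% → the mRNA vaccine
65-plus: the mRNA vaccine 14/417 = 3.4%, Vaccine B 144/985 = 14.6% → Vaccine B
40–64: the mRNA vaccine 544/1486 = 36.6%, Vaccine B 357/1293 = 27.6% → the mRNA vaccine
Overall: the mRNA vaccine 1085/2569 = 42.2%, Vaccine B 1023/3066 = 33.4% → the mRNA vaccine
(Neither sweeps every age group, but the mRNA vaccine has the higher pooled rate.)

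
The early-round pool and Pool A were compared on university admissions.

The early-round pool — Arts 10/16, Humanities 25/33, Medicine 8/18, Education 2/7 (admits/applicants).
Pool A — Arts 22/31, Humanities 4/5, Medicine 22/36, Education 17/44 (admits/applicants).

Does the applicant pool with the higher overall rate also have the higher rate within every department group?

Arts: the early-round pool 10/16 = 62.5%, Pool A 22/31 = 71.0% → Pool A
Humanities: the early-round pool 25/33 = 75.8%, Pool A 4/5 = 80.0% → Pool A
Medicine: the early-round pool 8/18 = 44.4%, Pool A 22/36 = 61.1% → Pool A
Education: the early-round pool 2/7 = 28.6%, Pool A 17/44 = 38.6% → Pool A
Overall: the early-round pool 45/74 = 60.8%, Pool A 65/116 = 56.0% → the early-round pool
Pool A wins each department group but the early-round pool wins overall — the comparison reverses. Pool A's applicants skew toward Education, which has a lower base rate.

No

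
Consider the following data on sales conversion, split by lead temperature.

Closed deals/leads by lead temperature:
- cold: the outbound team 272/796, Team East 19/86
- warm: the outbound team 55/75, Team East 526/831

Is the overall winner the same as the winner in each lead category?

Cold: the outbound team 272/796 = 34.2%, Team East 19/86 = 22.1% → the outbound team
Warm: the outbound team 55/75 = 73.3%, Team East 526/831 = 63.3% → the outbound team
Overall: the outbound team 327/871 = 37.5%, Team East 545/917 = 59.4% → Team East
The outbound team wins each lead group but Team East wins overall — the comparison reverses. The outbound team's leads skew toward cold, which has a lower base rate.

No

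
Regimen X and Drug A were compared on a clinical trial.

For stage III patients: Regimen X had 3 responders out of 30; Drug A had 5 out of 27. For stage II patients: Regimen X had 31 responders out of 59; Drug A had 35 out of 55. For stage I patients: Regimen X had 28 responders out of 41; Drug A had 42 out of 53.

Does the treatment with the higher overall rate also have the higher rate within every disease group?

Stage III: Regimen X 3/30 = 10.0%, Drug A 5/27 = 18.5% → Drug A
Stage II: Regimen X 31/59 = 52.5%, Drug A 35/55 = 63.6% → Drug A
Stage I: Regimen X 28/41 = 68.3%, Drug A 42/53 = 79.2% → Drug A
Overall: Regimen X 62/130 = 47.7%, Drug A 82/135 = 60.7% → Drug A
Drug A wins overall and in every disease group — no reversal.

Yes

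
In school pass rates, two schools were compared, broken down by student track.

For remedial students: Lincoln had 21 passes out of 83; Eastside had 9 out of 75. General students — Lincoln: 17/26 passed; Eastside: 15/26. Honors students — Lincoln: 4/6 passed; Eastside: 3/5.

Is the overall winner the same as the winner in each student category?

Yes

Remedial: Lincoln 21/83 = 25.3%, Eastside 9/75 = 12.0% → Lincoln
General: Lincoln 17/26 = 65.4%, Eastside 15/26 = 57.7% → Lincoln
Honors: Lincoln 4/6 = 66.7%, Eastside 3/5 = 60.0% → Lincoln
Overall: Lincoln 42/115 = 36.5%, Eastside 27/106 = 25.5% → Lincoln
Lincoln wins overall and in every student group — no reversal.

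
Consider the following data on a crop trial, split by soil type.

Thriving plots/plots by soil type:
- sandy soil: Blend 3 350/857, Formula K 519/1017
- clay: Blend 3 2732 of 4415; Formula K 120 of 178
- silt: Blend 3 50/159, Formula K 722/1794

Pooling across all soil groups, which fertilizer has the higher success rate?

Sandy soil: Blend 3 350/857 = 40.8%, Formula K 519/1017 = 51.0% → Formula K
Clay: Blend 3 2732/4415 = 61.9%, Formula K 120/178 = 67.4% → Formula K
Silt: Blend 3 50/159 = 31.4%, Formula K 722/1794 = 40.2% → Formula K
Overall: Blend 3 3132/5431 = 57.7%, Formula K 1361/2989 = 45.5% → Blend 3
(Formula K wins every soil group but Blend 3 wins overall — Formula K's plots skew toward the low-rate silt group.)

Blend 3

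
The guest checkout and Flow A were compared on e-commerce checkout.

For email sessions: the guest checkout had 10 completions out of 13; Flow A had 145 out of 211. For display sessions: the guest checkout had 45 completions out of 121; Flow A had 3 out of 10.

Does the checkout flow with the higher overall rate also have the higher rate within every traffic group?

Email: the guest checkout 10/13 = 76.9%, Flow A 145/211 = 68.7% → the guest checkout
Display: the guest checkout 45/121 = 37.2%, Flow A 3/10 = 30.0% → the guest checkout
Overall: the guest checkout 55/134 = 41.0%, Flow A 148/221 = 67.0% → Flow A
The guest checkout wins each traffic group but Flow A wins overall — the comparison reverses. The guest checkout's sessions skew toward display, which has a lower base rate.

No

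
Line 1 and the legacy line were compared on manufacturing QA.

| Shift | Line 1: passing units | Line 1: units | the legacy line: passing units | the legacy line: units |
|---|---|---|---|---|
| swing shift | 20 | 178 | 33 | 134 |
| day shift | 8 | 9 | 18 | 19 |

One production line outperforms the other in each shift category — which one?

the legacy line

Swing shift: Line 1 20/178 = 11.2%, the legacy line 33/134 = 24.6% → the legacy line
Day shift: Line 1 8/9 = 88.9%, the legacy line 18/19 = 94.7% → the legacy line
The legacy line has the higher rate in both groups.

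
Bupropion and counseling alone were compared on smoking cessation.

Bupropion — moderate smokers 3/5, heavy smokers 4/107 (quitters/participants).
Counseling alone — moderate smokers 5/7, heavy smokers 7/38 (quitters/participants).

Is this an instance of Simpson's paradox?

No

Moderate smokers: bupropion 3/5 = 60.0%, counseling alone 5/7 = 71.4% → counseling alone
Heavy smokers: bupropion 4/107 = 3.7%, counseling alone 7/38 = 18.4% → counseling alone
Overall: bupropion 7/112 = 6.2%, counseling alone 12/45 = 26.7% → counseling alone
Counseling alone wins overall and in every dependence group — no reversal.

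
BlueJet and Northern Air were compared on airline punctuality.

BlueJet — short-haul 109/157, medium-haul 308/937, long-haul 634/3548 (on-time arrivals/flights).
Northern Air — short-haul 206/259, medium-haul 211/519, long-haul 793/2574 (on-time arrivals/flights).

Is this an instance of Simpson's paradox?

No

Short-haul: BlueJet 109/157 = 69.4%, Northern Air 206/259 = 79.5% → Northern Air
Medium-haul: BlueJet 308/937 = 32.9%, Northern Air 211/519 = 40.7% → Northern Air
Long-haul: BlueJet 634/3548 = 17.9%, Northern Air 793/2574 = 30.8% → Northern Air
Overall: BlueJet 1051/4642 = 22.6%, Northern Air 1210/3352 = 36.1% → Northern Air
Northern Air wins overall and in every route group — no reversal.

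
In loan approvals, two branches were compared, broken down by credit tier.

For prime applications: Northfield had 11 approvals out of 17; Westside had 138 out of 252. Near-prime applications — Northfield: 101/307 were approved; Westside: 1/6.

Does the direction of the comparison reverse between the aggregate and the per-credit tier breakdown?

Yes

Prime: Northfield 11/17 = 64.7%, Westside 138/252 = 54.8% → Northfield
Near-prime: Northfield 101/307 = 32.9%, Westside 1/6 = 16.7% → Northfield
Overall: Northfield 112/324 = 34.6%, Westside 139/258 = 53.9% → Westside
Northfield wins each credit group but Westside wins overall — the comparison reverses. Northfield's applications skew toward near-prime, which has a lower base rate.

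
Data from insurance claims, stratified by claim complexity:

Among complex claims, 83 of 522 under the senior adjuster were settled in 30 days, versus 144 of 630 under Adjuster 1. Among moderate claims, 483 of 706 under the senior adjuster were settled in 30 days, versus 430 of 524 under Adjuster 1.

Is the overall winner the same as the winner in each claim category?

Yes

Complex: the senior adjuster 83/522 = 15.9%, Adjuster 1 144/630 = 22.9% → Adjuster 1
Moderate: the senior adjuster 483/706 = 68.4%, Adjuster 1 430/524 = 82.1% → Adjuster 1
Overall: the senior adjuster 566/1228 = 46.1%, Adjuster 1 574/1154 = 49.7% → Adjuster 1
Adjuster 1 wins overall and in every claim group — no reversal.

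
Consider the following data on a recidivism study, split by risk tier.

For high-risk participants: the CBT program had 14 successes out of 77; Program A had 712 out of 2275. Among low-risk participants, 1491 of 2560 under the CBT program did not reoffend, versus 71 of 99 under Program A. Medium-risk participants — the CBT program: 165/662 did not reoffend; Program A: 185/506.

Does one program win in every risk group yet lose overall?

Yes

High-risk: the CBT program 14/77 = 18.2%, Program A 712/2275 = 31.3% → Program A
Low-risk: the CBT program 1491/2560 = 58.2%, Program A 71/99 = 71.7% → Program A
Medium-risk: the CBT program 165/662 = 24.9%, Program A 185/506 = 36.6% → Program A
Overall: the CBT program 1670/3299 = 50.6%, Program A 968/2880 = 33.6% → the CBT program
Program A wins each risk group but the CBT program wins overall — the comparison reverses. Program A's participants skew toward high-risk, which has a lower base rate.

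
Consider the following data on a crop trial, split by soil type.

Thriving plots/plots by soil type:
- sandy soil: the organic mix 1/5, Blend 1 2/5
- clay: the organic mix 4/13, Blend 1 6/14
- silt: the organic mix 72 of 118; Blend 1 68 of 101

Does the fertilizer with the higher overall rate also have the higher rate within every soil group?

Sandy soil: the organic mix 1/5 = 20.0%, Blend 1 2/5 = 40.0% → Blend 1
Clay: the organic mix 4/13 = 30.8%, Blend 1 6/14 = 42.9% → Blend 1
Silt: the organic mix 72/118 = 61.0%, Blend 1 68/101 = 67.3% → Blend 1
Overall: the organic mix 77/136 = 56.6%, Blend 1 76/120 = 63.3% → Blend 1
Blend 1 wins overall and in every soil group — no reversal.

Yes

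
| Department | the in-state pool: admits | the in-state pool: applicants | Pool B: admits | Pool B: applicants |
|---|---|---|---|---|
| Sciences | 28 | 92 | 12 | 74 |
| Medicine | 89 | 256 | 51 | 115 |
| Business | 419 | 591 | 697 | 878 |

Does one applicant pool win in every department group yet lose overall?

No

Sciences: the in-state pool 28/92 = 30.4%, Pool B 12/74 = 16.2% → the in-state pool
Medicine: the in-state pool 89/256 = 34.8%, Pool B 51/115 = 44.3% → Pool B
Business: the in-state pool 419/591 = 70.9%, Pool B 697/878 = 79.4% → Pool B
Overall: the in-state pool 536/939 = 57.1%, Pool B 760/1067 = 71.2% → Pool B
Neither sweeps: the in-state pool wins 1 of 3 groups, Pool B wins 2. Pool B wins overall but not every group — no Simpson reversal.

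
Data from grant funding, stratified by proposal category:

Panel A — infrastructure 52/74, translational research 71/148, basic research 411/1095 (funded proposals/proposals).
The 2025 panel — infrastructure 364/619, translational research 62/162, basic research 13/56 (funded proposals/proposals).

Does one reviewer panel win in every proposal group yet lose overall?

Yes

Infrastructure: Panel A 52/74 = 70.3%, the 2025 panel 364/619 = 58.8% → Panel A
Translational research: Panel A 71/148 = 48.0%, the 2025 panel 62/162 = 38.3% → Panel A
Basic research: Panel A 411/1095 = 37.5%, the 2025 panel 13/56 = 23.2% → Panel A
Overall: Panel A 534/1317 = 40.5%, the 2025 panel 439/837 = 52.4% → the 2025 panel
Panel A wins each proposal group but the 2025 panel wins overall — the comparison reverses. Panel A's proposals skew toward basic research, which has a lower base rate.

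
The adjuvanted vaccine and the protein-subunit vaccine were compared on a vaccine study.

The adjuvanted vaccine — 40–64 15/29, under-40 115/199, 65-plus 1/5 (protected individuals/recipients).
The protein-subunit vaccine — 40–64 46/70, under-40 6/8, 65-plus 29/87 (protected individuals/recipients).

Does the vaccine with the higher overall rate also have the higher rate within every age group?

40–64: the adjuvanted vaccine 15/29 = 51.7%, the protein-subunit vaccine 46/70 = 65.7% → the protein-subunit vaccine
Under-40: the adjuvanted vaccine 115/199 = 57.8%, the protein-subunit vaccine 6/8 = 75.0% → the protein-subunit vaccine
65-plus: the adjuvanted vaccine 1/5 = 20.0%, the protein-subunit vaccine 29/87 = 33.3% → the protein-subunit vaccine
Overall: the adjuvanted vaccine 131/233 = 56.2%, the protein-subunit vaccine 81/165 = 49.1% → the adjuvanted vaccine
The protein-subunit vaccine wins each age group but the adjuvanted vaccine wins overall — the comparison reverses. The protein-subunit vaccine's recipients skew toward 65-plus, which has a lower base rate.

No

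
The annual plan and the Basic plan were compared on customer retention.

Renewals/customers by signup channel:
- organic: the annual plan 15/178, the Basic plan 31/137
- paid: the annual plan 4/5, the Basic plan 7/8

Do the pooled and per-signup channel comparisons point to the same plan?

Organic: the annual plan 15/178 = 8.4%, the Basic plan 31/137 = 22.6% → the Basic plan
Paid: the annual plan 4/5 = 80.0%, the Basic plan 7/8 = 87.5% → the Basic plan
Overall: the annual plan 19/183 = 10.4%, the Basic plan 38/145 = 26.2% → the Basic plan
The Basic plan wins overall and in every signup group — no reversal.

Yes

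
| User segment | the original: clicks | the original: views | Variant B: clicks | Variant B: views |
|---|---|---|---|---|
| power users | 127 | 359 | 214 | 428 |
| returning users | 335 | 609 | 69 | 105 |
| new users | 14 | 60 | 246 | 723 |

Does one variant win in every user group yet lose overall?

Power users: the original 127/359 = 35.4%, Variant B 214/428 = 50.0% → Variant B
Returning users: the original 335/609 = 55.0%, Variant B 69/105 = 65.7% → Variant B
New users: the original 14/60 = 23.3%, Variant B 246/723 = 34.0% → Variant B
Overall: the original 476/1028 = 46.3%, Variant B 529/1256 = 42.1% → the original
Variant B wins each user group but the original wins overall — the comparison reverses. Variant B's views skew toward new users, which has a lower base rate.

Yes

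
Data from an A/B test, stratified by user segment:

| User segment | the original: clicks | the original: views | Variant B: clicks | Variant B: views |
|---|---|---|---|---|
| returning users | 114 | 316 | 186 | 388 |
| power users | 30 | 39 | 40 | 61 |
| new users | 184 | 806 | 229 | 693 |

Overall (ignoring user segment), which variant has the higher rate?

Returning users: the original 114/316 = 36.1%, Variant B 186/388 = 47.9% → Variant B
Power users: the original 30/39 = 76.9%, Variant B 40/61 = 65.6% → the original
New users: the original 184/806 = 22.8%, Variant B 229/693 = 33.0% → Variant B
Overall: the original 328/1161 = 28.3%, Variant B 455/1142 = 39.8% → Variant B
(Neither sweeps every user group, but Variant B has the higher pooled rate.)

Variant B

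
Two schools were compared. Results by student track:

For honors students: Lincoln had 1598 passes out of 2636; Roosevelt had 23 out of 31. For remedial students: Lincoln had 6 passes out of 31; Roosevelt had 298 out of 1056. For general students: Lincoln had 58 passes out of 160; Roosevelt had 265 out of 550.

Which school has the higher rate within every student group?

Honors: Lincoln 1598/2636 = 60.6%, Roosevelt 23/31 = 74.2% → Roosevelt
Remedial: Lincoln 6/31 = 19.4%, Roosevelt 298/1056 = 28.2% → Roosevelt
General: Lincoln 58/160 = 36.2%, Roosevelt 265/550 = 48.2% → Roosevelt
Roosevelt has the higher rate in all 3 groups.

Roosevelt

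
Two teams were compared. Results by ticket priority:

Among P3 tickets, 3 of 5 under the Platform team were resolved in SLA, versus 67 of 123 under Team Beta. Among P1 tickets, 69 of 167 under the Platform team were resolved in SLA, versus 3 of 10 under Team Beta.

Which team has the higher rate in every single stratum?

P3: the Platform team 3/5 = 60.0%, Team Beta 67/123 = 54.5% → the Platform team
P1: the Platform team 69/167 = 41.3%, Team Beta 3/10 = 30.0% → the Platform team
The Platform team has the higher rate in both groups.

the Platform team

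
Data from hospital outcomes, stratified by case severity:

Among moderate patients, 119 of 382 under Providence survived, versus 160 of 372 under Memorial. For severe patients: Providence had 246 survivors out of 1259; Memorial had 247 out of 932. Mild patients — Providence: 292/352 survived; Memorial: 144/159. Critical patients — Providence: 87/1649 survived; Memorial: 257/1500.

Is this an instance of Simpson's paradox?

No

Moderate: Providence 119/382 = 31.2%, Memorial 160/372 = 43.0% → Memorial
Severe: Providence 246/1259 = 19.5%, Memorial 247/932 = 26.5% → Memorial
Mild: Providence 292/352 = 83.0%, Memorial 144/159 = 90.6% → Memorial
Critical: Providence 87/1649 = 5.3%, Memorial 257/1500 = 17.1% → Memorial
Overall: Providence 744/3642 = 20.4%, Memorial 808/2963 = 27.3% → Memorial
Memorial wins overall and in every case group — no reversal.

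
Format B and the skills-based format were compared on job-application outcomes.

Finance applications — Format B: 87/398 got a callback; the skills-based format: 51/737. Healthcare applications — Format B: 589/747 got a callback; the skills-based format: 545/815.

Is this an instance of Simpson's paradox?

No

Finance: Format B 87/398 = 21.9%, the skills-based format 51/737 = 6.9% → Format B
Healthcare: Format B 589/747 = 78.8%, the skills-based format 545/815 = 66.9% → Format B
Overall: Format B 676/1145 = 59.0%, the skills-based format 596/1552 = 38.4% → Format B
Format B wins overall and in every industry group — no reversal.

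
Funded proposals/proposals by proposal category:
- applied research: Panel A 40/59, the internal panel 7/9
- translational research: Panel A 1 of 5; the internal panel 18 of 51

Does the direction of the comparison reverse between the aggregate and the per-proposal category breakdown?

Yes

Applied research: Panel A 40/59 = 67.8%, the internal panel 7/9 = 77.8% → the internal panel
Translational research: Panel A 1/5 = 20.0%, the internal panel 18/51 = 35.3% → the internal panel
Overall: Panel A 41/64 = 64.1%, the internal panel 25/60 = 41.7% → Panel A
The internal panel wins each proposal group but Panel A wins overall — the comparison reverses. The internal panel's proposals skew toward translational research, which has a lower base rate.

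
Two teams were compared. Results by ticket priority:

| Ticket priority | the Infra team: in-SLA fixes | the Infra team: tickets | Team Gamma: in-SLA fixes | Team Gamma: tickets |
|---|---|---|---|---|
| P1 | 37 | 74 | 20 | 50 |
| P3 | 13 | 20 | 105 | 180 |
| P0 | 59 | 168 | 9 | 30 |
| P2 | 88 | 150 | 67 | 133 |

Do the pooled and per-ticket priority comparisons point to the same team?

P1: the Infra team 37/74 = 50.0%, Team Gamma 20/50 = 40.0% → the Infra team
P3: the Infra team 13/20 = 65.0%, Team Gamma 105/180 = 58.3% → the Infra team
P0: the Infra team 59/168 = 35.1%, Team Gamma 9/30 = 30.0% → the Infra team
P2: the Infra team 88/150 = 58.7%, Team Gamma 67/133 = 50.4% → the Infra team
Overall: the Infra team 197/412 = 47.8%, Team Gamma 201/393 = 51.1% → Team Gamma
The Infra team wins each ticket group but Team Gamma wins overall — the comparison reverses. The Infra team's tickets skew toward P0, which has a lower base rate.

No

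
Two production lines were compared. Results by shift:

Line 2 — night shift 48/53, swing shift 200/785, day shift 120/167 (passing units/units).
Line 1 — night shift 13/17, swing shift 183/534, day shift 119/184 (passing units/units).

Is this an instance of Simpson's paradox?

No

Night shift: Line 2 48/53 = 90.6%, Line 1 13/17 = 76.5% → Line 2
Swing shift: Line 2 200/785 = 25.5%, Line 1 183/534 = 34.3% → Line 1
Day shift: Line 2 120/167 = 71.9%, Line 1 119/184 = 64.7% → Line 2
Overall: Line 2 368/1005 = 36.6%, Line 1 315/735 = 42.9% → Line 1
Neither sweeps: Line 2 wins 2 of 3 groups, Line 1 wins 1. Line 1 wins overall but not every group — no Simpson reversal.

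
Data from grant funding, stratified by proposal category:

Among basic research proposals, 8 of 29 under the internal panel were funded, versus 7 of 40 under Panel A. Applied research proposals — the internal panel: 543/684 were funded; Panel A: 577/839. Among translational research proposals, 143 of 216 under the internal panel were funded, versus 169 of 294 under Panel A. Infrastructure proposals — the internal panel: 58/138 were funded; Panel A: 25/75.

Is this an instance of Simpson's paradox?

Basic research: the internal panel 8/29 = 27.6%, Panel A 7/40 = 17.5% → the internal panel
Applied research: the internal panel 543/684 = 79.4%, Panel A 577/839 = 68.8% → the internal panel
Translational research: the internal panel 143/216 = 66.2%, Panel A 169/294 = 57.5% → the internal panel
Infrastructure: the internal panel 58/138 = 42.0%, Panel A 25/75 = 33.3% → the internal panel
Overall: the internal panel 752/1067 = 70.5%, Panel A 778/1248 = 62.3% → the internal panel
The internal panel wins overall and in every proposal group — no reversal.

No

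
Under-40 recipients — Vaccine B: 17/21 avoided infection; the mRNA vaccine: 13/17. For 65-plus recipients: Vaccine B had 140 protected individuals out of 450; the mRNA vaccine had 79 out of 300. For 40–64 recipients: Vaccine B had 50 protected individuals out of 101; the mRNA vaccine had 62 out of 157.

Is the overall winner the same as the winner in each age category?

Yes

Under-40: Vaccine B 17/21 = 81.0%, the mRNA vaccine 13/17 = 76.5% → Vaccine B
65-plus: Vaccine B 140/450 = 31.1%, the mRNA vaccine 79/300 = 26.3% → Vaccine B
40–64: Vaccine B 50/101 = 49.5%, the mRNA vaccine 62/157 = 39.5% → Vaccine B
Overall: Vaccine B 207/572 = 36.2%, the mRNA vaccine 154/474 = 32.5% → Vaccine B
Vaccine B wins overall and in every age group — no reversal.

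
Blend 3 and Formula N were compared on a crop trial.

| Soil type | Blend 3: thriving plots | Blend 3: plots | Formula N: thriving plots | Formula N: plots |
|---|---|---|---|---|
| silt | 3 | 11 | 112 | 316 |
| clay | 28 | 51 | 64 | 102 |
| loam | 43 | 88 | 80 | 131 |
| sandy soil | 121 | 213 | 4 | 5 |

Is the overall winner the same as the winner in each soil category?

Silt: Blend 3 3/11 = 27.3%, Formula N 112/316 = 35.4% → Formula N
Clay: Blend 3 28/51 = 54.9%, Formula N 64/102 = 62.7% → Formula N
Loam: Blend 3 43/88 = 48.9%, Formula N 80/131 = 61.1% → Formula N
Sandy soil: Blend 3 121/213 = 56.8%, Formula N 4/5 = 80.0% → Formula N
Overall: Blend 3 195/363 = 53.7%, Formula N 260/554 = 46.9% → Blend 3
Formula N wins each soil group but Blend 3 wins overall — the comparison reverses. Formula N's plots skew toward silt, which has a lower base rate.

No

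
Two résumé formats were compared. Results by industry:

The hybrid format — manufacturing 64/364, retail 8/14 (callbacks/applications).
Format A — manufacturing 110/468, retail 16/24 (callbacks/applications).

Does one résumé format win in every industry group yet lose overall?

No

Manufacturing: the hybrid format 64/364 = 17.6%, Format A 110/468 = 23.5% → Format A
Retail: the hybrid format 8/14 = 57.1%, Format A 16/24 = 66.7% → Format A
Overall: the hybrid format 72/378 = 19.0%, Format A 126/492 = 25.6% → Format A
Format A wins overall and in every industry group — no reversal.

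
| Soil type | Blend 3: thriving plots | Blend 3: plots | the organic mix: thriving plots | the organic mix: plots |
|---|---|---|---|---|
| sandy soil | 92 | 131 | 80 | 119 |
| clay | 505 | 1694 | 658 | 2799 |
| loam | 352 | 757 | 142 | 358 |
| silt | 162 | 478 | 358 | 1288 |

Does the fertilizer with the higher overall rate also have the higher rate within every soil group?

Yes

Sandy soil: Blend 3 92/131 = 70.2%, the organic mix 80/119 = 67.2% → Blend 3
Clay: Blend 3 505/1694 = 29.8%, the organic mix 658/2799 = 23.5% → Blend 3
Loam: Blend 3 352/757 = 46.5%, the organic mix 142/358 = 39.7% → Blend 3
Silt: Blend 3 162/478 = 33.9%, the organic mix 358/1288 = 27.8% → Blend 3
Overall: Blend 3 1111/3060 = 36.3%, the organic mix 1238/4564 = 27.1% → Blend 3
Blend 3 wins overall and in every soil group — no reversal.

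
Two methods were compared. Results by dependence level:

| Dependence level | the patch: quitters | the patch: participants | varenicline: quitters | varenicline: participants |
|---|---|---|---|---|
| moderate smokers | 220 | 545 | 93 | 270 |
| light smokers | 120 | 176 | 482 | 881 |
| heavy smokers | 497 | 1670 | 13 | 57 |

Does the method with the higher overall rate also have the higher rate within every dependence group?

No

Moderate smokers: the patch 220/545 = 40.4%, varenicline 93/270 = 34.4% → the patch
Light smokers: the patch 120/176 = 68.2%, varenicline 482/881 = 54.7% → the patch
Heavy smokers: the patch 497/1670 = 29.8%, varenicline 13/57 = 22.8% → the patch
Overall: the patch 837/2391 = 35.0%, varenicline 588/1208 = 48.7% → varenicline
The patch wins each dependence group but varenicline wins overall — the comparison reverses. The patch's participants skew toward heavy smokers, which has a lower base rate.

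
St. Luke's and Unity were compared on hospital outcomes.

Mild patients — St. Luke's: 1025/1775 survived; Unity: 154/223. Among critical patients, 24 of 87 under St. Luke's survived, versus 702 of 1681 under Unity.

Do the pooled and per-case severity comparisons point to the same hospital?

Mild: St. Luke's 1025/1775 = 57.7%, Unity 154/223 = 69.1% → Unity
Critical: St. Luke's 24/87 = 27.6%, Unity 702/1681 = 41.8% → Unity
Overall: St. Luke's 1049/1862 = 56.3%, Unity 856/1904 = 45.0% → St. Luke's
Unity wins each case group but St. Luke's wins overall — the comparison reverses. Unity's patients skew toward critical, which has a lower base rate.

No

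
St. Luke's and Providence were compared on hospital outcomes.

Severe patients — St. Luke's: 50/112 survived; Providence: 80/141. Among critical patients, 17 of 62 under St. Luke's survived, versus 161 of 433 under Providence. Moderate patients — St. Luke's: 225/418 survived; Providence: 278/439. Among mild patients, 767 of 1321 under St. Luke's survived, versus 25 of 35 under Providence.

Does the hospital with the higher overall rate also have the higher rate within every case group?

No

Severe: St. Luke's 50/112 = 44.6%, Providence 80/141 = 56.7% → Providence
Critical: St. Luke's 17/62 = 27.4%, Providence 161/433 = 37.2% → Providence
Moderate: St. Luke's 225/418 = 53.8%, Providence 278/439 = 63.3% → Providence
Mild: St. Luke's 767/1321 = 58.1%, Providence 25/35 = 71.4% → Providence
Overall: St. Luke's 1059/1913 = 55.4%, Providence 544/1048 = 51.9% → St. Luke's
Providence wins each case group but St. Luke's wins overall — the comparison reverses. Providence's patients skew toward critical, which has a lower base rate.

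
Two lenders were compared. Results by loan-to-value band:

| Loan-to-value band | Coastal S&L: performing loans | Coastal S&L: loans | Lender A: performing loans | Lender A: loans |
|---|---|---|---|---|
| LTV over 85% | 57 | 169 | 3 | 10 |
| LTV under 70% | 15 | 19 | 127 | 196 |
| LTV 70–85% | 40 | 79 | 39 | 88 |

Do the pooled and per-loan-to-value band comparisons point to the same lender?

LTV over 85%: Coastal S&L 57/169 = 33.7%, Lender A 3/10 = 30.0% → Coastal S&L
LTV under 70%: Coastal S&L 15/19 = 78.9%, Lender A 127/196 = 64.8% → Coastal S&L
LTV 70–85%: Coastal S&L 40/79 = 50.6%, Lender A 39/88 = 44.3% → Coastal S&L
Overall: Coastal S&L 112/267 = 41.9%, Lender A 169/294 = 57.5% → Lender A
Coastal S&L wins each loan-to-value group but Lender A wins overall — the comparison reverses. Coastal S&L's loans skew toward LTV over 85%, which has a lower base rate.

No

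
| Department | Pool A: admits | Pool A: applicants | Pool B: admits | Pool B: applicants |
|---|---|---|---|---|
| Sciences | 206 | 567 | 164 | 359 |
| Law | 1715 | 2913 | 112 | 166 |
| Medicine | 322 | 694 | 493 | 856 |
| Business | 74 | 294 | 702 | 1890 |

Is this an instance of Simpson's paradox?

Sciences: Pool A 206/567 = 36.3%, Pool B 164/359 = 45.7% → Pool B
Law: Pool A 1715/2913 = 58.9%, Pool B 112/166 = 67.5% → Pool B
Medicine: Pool A 322/694 = 46.4%, Pool B 493/856 = 57.6% → Pool B
Business: Pool A 74/294 = 25.2%, Pool B 702/1890 = 37.1% → Pool B
Overall: Pool A 2317/4468 = 51.9%, Pool B 1471/3271 = 45.0% → Pool A
Pool B wins each department group but Pool A wins overall — the comparison reverses. Pool B's applicants skew toward Business, which has a lower base rate.

Yes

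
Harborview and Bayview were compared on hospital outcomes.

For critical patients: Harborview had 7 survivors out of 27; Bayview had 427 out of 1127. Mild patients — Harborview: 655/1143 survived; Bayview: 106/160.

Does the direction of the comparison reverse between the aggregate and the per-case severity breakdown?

Yes

Critical: Harborview 7/27 = 25.9%, Bayview 427/1127 = 37.9% → Bayview
Mild: Harborview 655/1143 = 57.3%, Bayview 106/160 = 66.2% → Bayview
Overall: Harborview 662/1170 = 56.6%, Bayview 533/1287 = 41.4% → Harborview
Bayview wins each case group but Harborview wins overall — the comparison reverses. Bayview's patients skew toward critical, which has a lower base rate.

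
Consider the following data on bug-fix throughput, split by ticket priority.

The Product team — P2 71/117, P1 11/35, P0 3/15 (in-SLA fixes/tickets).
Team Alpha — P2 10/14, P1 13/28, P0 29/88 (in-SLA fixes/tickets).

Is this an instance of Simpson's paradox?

P2: the Product team 71/117 = 60.7%, Team Alpha 10/14 = 71.4% → Team Alpha
P1: the Product team 11/35 = 31.4%, Team Alpha 13/28 = 46.4% → Team Alpha
P0: the Product team 3/15 = 20.0%, Team Alpha 29/88 = 33.0% → Team Alpha
Overall: the Product team 85/167 = 50.9%, Team Alpha 52/130 = 40.0% → the Product team
Team Alpha wins each ticket group but the Product team wins overall — the comparison reverses. Team Alpha's tickets skew toward P0, which has a lower base rate.

Yes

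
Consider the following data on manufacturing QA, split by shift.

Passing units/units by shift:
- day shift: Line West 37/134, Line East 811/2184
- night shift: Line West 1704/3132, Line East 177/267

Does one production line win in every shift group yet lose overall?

Yes

Day shift: Line West 37/134 = 27.6%, Line East 811/2184 = 37.1% → Line East
Night shift: Line West 1704/3132 = 54.4%, Line East 177/267 = 66.3% → Line East
Overall: Line West 1741/3266 = 53.3%, Line East 988/2451 = 40.3% → Line West
Line East wins each shift group but Line West wins overall — the comparison reverses. Line East's units skew toward day shift, which has a lower base rate.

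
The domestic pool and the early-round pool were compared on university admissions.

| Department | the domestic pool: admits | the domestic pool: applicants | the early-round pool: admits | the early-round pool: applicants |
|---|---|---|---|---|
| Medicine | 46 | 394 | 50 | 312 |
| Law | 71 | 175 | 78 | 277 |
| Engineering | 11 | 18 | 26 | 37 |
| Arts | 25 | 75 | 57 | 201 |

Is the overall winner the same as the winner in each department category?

Medicine: the domestic pool 46/394 = 11.7%, the early-round pool 50/312 = 16.0% → the early-round pool
Law: the domestic pool 71/175 = 40.6%, the early-round pool 78/277 = 28.2% → the domestic pool
Engineering: the domestic pool 11/18 = 61.1%, the early-round pool 26/37 = 70.3% → the early-round pool
Arts: the domestic pool 25/75 = 33.3%, the early-round pool 57/201 = 28.4% → the domestic pool
Overall: the domestic pool 153/662 = 23.1%, the early-round pool 211/827 = 25.5% → the early-round pool
Neither sweeps: the domestic pool wins 2 of 4 groups, the early-round pool wins 2. The early-round pool wins overall but not every group — no Simpson reversal.

No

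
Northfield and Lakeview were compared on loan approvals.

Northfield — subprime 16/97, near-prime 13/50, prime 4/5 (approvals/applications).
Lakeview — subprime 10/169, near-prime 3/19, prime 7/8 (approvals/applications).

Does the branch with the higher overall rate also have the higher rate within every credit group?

No

Subprime: Northfield 16/97 = 16.5%, Lakeview 10/169 = 5.9% → Northfield
Near-prime: Northfield 13/50 = 26.0%, Lakeview 3/19 = 15.8% → Northfield
Prime: Northfield 4/5 = 80.0%, Lakeview 7/8 = 87.5% → Lakeview
Overall: Northfield 33/152 = 21.7%, Lakeview 20/196 = 10.2% → Northfield
Neither sweeps: Northfield wins 2 of 3 groups, Lakeview wins 1. Northfield wins overall but not every group — no Simpson reversal.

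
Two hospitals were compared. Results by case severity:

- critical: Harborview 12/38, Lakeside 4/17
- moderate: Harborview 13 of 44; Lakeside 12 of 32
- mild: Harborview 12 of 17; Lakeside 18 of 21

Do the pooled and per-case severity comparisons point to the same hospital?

Critical: Harborview 12/38 = 31.6%, Lakeside 4/17 = 23.5% → Harborview
Moderate: Harborview 13/44 = 29.5%, Lakeside 12/32 = 37.5% → Lakeside
Mild: Harborview 12/17 = 70.6%, Lakeside 18/21 = 85.7% → Lakeside
Overall: Harborview 37/99 = 37.4%, Lakeside 34/70 = 48.6% → Lakeside
Neither sweeps: Harborview wins 1 of 3 groups, Lakeside wins 2. Lakeside wins overall but not every group — no Simpson reversal.

No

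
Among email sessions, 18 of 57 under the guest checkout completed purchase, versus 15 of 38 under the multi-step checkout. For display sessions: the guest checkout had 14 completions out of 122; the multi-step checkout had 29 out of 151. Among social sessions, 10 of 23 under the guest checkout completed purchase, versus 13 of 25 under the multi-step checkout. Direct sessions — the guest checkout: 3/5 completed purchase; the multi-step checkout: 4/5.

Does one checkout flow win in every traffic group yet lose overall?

Email: the guest checkout 18/57 = 31.6%, the multi-step checkout 15/38 = 39.5% → the multi-step checkout
Display: the guest checkout 14/122 = 11.5%, the multi-step checkout 29/151 = 19.2% → the multi-step checkout
Social: the guest checkout 10/23 = 43.5%, the multi-step checkout 13/25 = 52.0% → the multi-step checkout
Direct: the guest checkout 3/5 = 60.0%, the multi-step checkout 4/5 = 80.0% → the multi-step checkout
Overall: the guest checkout 45/207 = 21.7%, the multi-step checkout 61/219 = 27.9% → the multi-step checkout
The multi-step checkout wins overall and in every traffic group — no reversal.

No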